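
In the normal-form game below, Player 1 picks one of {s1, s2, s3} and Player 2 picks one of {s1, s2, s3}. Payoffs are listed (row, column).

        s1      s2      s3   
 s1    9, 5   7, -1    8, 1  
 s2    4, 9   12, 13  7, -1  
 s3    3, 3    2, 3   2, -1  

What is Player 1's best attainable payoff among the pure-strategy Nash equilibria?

12

Both s1 is a pure NE (Player 1: 9 ≥ 4; Player 2: 5 ≥ 1). Player 1 gets 9.
Both s2 is a pure NE (Player 1: 12 ≥ 7; Player 2: 13 ≥ 9). Player 1 gets 12.
Every other cell has a profitable deviation for at least one player. Highest of {9, 12} is 12.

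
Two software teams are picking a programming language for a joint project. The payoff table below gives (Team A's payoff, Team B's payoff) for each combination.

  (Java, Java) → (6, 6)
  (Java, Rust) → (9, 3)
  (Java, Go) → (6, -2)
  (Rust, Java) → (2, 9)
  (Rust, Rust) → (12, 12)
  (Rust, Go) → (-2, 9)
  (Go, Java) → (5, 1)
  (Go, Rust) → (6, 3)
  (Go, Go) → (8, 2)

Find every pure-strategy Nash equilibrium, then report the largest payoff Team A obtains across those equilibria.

Both Java is a pure NE (Team A: 6 ≥ 5; Team B: 6 ≥ 3). Team A gets 6.
Both Rust is a pure NE (Team A: 12 ≥ 9; Team B: 12 ≥ 9). Team A gets 12.
Every other cell has a profitable deviation for at least one player. Highest of {6, 12} is 12.

12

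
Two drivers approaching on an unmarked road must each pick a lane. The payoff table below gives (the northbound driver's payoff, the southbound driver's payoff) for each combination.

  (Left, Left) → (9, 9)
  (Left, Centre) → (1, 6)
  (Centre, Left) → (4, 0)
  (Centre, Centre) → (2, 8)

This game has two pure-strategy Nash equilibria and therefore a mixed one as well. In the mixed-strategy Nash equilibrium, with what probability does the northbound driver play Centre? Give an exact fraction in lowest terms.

3/11

The northbound driver's mix p on Left must make the southbound driver indifferent between Left and Centre.
The southbound driver's payoff from Left: 9p + 0(1−p). From Centre: 6p + 8(1−p).
Set equal: 3p = 8(1−p) → p = 8/11.
Probability on Centre is 1 − 8/11 = 3/11.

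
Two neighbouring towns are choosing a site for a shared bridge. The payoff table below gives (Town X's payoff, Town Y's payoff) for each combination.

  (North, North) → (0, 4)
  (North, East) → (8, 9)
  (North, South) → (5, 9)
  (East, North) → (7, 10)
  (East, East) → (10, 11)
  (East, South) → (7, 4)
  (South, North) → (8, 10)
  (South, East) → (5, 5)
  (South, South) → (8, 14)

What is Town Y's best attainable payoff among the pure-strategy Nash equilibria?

14

Both East is a pure NE (Town X: 10 ≥ 8; Town Y: 11 ≥ 10). Town Y gets 11.
Both South is a pure NE (Town X: 8 ≥ 7; Town Y: 14 ≥ 10). Town Y gets 14.
Every other cell has a profitable deviation for at least one player. Highest of {11, 14} is 14.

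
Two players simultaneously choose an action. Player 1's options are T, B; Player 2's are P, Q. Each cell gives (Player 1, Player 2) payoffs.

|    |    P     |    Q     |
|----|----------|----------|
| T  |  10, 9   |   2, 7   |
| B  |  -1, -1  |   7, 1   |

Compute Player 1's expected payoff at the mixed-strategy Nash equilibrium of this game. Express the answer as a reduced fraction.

Player 2 mixes with probability q on P, chosen so Player 1 is indifferent: 10q + 2(1−q) = (-1)q + 7(1−q) gives q = 5/16.
Player 1's expected payoff (from either row, since indifferent) is 10·5/16 + 2·11/16 = 9/2.

9/2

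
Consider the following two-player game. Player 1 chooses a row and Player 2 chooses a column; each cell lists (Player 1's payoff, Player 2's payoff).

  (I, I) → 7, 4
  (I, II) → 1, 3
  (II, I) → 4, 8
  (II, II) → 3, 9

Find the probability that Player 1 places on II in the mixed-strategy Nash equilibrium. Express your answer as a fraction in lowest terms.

1/2

Player 1's mix p on I must make Player 2 indifferent between I and II.
Player 2's payoff from I: 4p + 8(1−p). From II: 3p + 9(1−p).
Set equal: 1p = 1(1−p) → p = 1/2.
Probability on II is 1 − 1/2 = 1/2.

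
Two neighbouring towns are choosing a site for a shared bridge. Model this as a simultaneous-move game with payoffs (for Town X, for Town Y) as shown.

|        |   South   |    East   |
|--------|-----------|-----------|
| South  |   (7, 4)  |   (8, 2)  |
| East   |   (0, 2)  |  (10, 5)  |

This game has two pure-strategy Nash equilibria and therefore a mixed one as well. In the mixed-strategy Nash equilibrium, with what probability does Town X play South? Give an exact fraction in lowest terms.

Town X's mix p on South must make Town Y indifferent between South and East.
Town Y's payoff from South: 4p + 2(1−p). From East: 2p + 5(1−p).
Set equal: 2p = 3(1−p) → p = 3/5.

3/5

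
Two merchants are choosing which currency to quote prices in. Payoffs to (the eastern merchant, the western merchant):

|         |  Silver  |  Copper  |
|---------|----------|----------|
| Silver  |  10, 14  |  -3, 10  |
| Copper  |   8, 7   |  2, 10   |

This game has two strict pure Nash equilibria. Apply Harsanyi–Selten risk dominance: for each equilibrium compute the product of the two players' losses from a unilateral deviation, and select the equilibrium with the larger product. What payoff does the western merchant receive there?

10

At both Silver: the eastern merchant loses 10 − 8 = 2 by deviating; the western merchant loses 14 − 10 = 4. Product = 2·4 = 8.
At both Copper: the eastern merchant loses 2 − (-3) = 5 by deviating; the western merchant loses 10 − 7 = 3. Product = 5·3 = 15.
15 > 8, so both Copper is risk-dominant. The western merchant's payoff there is 10.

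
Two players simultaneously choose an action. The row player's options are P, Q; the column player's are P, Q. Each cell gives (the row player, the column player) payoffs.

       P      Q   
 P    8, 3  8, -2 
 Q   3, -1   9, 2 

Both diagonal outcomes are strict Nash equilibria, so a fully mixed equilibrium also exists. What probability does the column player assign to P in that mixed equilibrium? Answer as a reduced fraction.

1/6

The column player's mix q on P must make the row player indifferent between P and Q.
The row player's payoff from P: 8q + 8(1−q). From Q: 3q + 9(1−q).
Set equal: 5q = 1(1−q) → q = 1/6.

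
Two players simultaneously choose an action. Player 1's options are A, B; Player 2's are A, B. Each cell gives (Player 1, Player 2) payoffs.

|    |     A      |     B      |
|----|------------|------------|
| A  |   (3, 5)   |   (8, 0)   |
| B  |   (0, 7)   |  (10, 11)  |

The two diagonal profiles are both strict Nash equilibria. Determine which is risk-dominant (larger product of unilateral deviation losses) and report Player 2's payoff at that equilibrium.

5

At both A: Player 1 loses 3 − 0 = 3 by deviating; Player 2 loses 5 − 0 = 5. Product = 3·5 = 15.
At both B: Player 1 loses 10 − 8 = 2 by deviating; Player 2 loses 11 − 7 = 4. Product = 2·4 = 8.
15 > 8, so both A is risk-dominant. Player 2's payoff there is 5.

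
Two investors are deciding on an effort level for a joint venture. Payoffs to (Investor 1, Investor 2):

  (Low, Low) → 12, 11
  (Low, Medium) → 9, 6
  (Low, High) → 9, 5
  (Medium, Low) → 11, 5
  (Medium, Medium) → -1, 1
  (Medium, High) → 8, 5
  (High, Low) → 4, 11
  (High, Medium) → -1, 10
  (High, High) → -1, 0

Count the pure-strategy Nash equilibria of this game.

1

Both Low: Investor 1 gets 12 (best alternative 11); Investor 2 gets 11 (best alternative 6). Neither deviates — NE.
Both Medium is not a NE: Investor 1 would switch to Low (9 > -1).
No other cell survives both best-response checks, so there is 1 pure NE.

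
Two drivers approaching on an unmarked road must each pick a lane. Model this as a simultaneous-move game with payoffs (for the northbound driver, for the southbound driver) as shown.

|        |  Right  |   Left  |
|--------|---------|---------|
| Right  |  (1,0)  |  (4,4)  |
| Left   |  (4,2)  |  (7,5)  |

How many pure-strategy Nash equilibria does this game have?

Both Left: the northbound driver gets 7 (best alternative 4); the southbound driver gets 5 (best alternative 2). Neither deviates — NE.
Both Right is not a NE: the northbound driver would switch to Left (4 > 1).
No other cell survives both best-response checks, so there is 1 pure NE.

1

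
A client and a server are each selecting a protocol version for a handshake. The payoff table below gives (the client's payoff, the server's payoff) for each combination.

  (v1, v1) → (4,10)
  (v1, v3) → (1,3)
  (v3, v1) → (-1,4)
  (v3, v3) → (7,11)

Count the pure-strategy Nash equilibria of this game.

Both v1: the client gets 4 (best alternative -1); the server gets 10 (best alternative 3). Neither deviates — NE.
Both v3: the client gets 7 (best alternative 1); the server gets 11 (best alternative 4). Neither deviates — NE.
(v3, v1) is not a NE: the client would switch to v1 (4 > -1).
No other cell survives both best-response checks, so there are 2 pure NE.

2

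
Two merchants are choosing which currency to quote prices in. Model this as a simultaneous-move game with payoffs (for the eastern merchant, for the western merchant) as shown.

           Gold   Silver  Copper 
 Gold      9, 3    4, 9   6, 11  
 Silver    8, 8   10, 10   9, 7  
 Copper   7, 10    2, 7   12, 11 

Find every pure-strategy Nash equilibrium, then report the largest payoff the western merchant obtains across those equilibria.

Both Silver is a pure NE (the eastern merchant: 10 ≥ 4; the western merchant: 10 ≥ 8). The western merchant gets 10.
Both Copper is a pure NE (the eastern merchant: 12 ≥ 9; the western merchant: 11 ≥ 10). The western merchant gets 11.
Every other cell has a profitable deviation for at least one player. Highest of {10, 11} is 11.

11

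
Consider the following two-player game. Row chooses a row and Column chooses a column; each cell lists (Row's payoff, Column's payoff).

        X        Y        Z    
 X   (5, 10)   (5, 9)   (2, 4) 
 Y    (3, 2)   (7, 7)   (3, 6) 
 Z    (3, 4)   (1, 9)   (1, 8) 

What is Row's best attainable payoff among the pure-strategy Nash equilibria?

Both X is a pure NE (Row: 5 ≥ 3; Column: 10 ≥ 9). Row gets 5.
Both Y is a pure NE (Row: 7 ≥ 5; Column: 7 ≥ 6). Row gets 7.
Every other cell has a profitable deviation for at least one player. Highest of {5, 7} is 7.

7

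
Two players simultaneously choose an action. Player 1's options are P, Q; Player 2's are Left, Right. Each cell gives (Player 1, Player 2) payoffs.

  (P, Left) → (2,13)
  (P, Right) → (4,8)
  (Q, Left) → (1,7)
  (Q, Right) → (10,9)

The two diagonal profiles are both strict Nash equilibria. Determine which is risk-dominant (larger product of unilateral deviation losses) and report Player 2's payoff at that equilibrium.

9

At (P, Left): Player 1 loses 2 − 1 = 1 by deviating; Player 2 loses 13 − 8 = 5. Product = 1·5 = 5.
At (Q, Right): Player 1 loses 10 − 4 = 6 by deviating; Player 2 loses 9 − 7 = 2. Product = 6·2 = 12.
12 > 5, so (Q, Right) is risk-dominant. Player 2's payoff there is 9.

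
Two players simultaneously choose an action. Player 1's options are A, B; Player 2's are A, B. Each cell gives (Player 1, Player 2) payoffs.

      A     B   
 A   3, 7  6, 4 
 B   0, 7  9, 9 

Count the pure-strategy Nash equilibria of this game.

Both A: Player 1 gets 3 (best alternative 0); Player 2 gets 7 (best alternative 4). Neither deviates — NE.
Both B: Player 1 gets 9 (best alternative 6); Player 2 gets 9 (best alternative 7). Neither deviates — NE.
(B, A) is not a NE: Player 1 would switch to A (3 > 0).
No other cell survives both best-response checks, so there are 2 pure NE.

2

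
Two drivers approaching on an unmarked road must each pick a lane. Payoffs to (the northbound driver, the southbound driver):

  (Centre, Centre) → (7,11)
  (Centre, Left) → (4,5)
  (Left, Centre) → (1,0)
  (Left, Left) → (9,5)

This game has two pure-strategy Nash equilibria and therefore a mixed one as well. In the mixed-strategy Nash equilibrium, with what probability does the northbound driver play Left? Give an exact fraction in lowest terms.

The northbound driver's mix p on Centre must make the southbound driver indifferent between Centre and Left.
The southbound driver's payoff from Centre: 11p + 0(1−p). From Left: 5p + 5(1−p).
Set equal: 6p = 5(1−p) → p = 5/11.
Probability on Left is 1 − 5/11 = 6/11.

6/11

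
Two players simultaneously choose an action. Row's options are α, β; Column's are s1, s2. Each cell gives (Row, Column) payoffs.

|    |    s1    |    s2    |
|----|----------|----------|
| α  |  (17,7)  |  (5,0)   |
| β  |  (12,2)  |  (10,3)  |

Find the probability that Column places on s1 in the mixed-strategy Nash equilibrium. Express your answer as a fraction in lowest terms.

1/2

Column's mix q on s1 must make Row indifferent between α and β.
Row's payoff from α: 17q + 5(1−q). From β: 12q + 10(1−q).
Set equal: 5q = 5(1−q) → q = 5/10 = 1/2.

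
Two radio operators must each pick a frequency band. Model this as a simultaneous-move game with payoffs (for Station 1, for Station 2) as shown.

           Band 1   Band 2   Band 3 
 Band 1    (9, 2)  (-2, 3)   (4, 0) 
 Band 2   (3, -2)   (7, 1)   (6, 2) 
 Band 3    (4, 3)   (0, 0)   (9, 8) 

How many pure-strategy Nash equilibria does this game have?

1

Both Band 3: Station 1 gets 9 (best alternative 6); Station 2 gets 8 (best alternative 3). Neither deviates — NE.
Both Band 2 is not a NE: Station 2 would switch to Band 3 (2 > 1).
No other cell survives both best-response checks, so there is 1 pure NE.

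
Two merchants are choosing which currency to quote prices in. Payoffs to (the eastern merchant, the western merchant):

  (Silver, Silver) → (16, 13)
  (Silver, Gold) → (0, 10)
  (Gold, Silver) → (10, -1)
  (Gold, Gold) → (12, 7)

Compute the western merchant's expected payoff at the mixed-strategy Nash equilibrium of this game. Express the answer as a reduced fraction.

The eastern merchant mixes with probability p on Silver, chosen so the western merchant is indifferent: 13p + (-1)(1−p) = 10p + 7(1−p) gives p = 8/11.
The western merchant's expected payoff is 13·8/11 + (-1)·3/11 = 101/11.

101/11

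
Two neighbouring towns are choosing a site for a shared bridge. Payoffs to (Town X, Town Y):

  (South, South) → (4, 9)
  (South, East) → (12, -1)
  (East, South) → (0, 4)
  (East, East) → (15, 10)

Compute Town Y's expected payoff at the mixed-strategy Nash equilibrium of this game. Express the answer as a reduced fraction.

Town X mixes with probability p on South, chosen so Town Y is indifferent: 9p + 4(1−p) = (-1)p + 10(1−p) gives p = 3/8.
Town Y's expected payoff is 9·3/8 + 4·5/8 = 47/8.

47/8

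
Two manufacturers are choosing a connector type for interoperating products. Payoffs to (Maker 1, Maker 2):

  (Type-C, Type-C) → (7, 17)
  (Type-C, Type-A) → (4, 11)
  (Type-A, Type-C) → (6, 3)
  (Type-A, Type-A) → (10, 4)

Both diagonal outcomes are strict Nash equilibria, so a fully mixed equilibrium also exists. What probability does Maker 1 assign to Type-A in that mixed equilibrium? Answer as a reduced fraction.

Maker 1's mix p on Type-C must make Maker 2 indifferent between Type-C and Type-A.
Maker 2's payoff from Type-C: 17p + 3(1−p). From Type-A: 11p + 4(1−p).
Set equal: 6p = 1(1−p) → p = 1/7.
Probability on Type-A is 1 − 1/7 = 6/7.

6/7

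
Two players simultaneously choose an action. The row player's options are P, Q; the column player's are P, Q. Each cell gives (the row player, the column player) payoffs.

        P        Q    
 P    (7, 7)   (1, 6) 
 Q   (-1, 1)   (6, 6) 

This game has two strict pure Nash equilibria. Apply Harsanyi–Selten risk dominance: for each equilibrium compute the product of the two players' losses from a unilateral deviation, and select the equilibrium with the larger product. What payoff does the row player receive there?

At both P: the row player loses 7 − (-1) = 8 by deviating; the column player loses 7 − 6 = 1. Product = 8·1 = 8.
At both Q: the row player loses 6 − 1 = 5 by deviating; the column player loses 6 − 1 = 5. Product = 5·5 = 25.
25 > 8, so both Q is risk-dominant. The row player's payoff there is 6.

6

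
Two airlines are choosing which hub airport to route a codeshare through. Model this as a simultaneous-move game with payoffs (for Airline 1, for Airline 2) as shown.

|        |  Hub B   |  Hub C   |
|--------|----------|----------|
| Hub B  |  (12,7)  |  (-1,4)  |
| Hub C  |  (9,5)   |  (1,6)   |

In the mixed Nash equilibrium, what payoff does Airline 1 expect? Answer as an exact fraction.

Airline 2 mixes with probability q on Hub B, chosen so Airline 1 is indifferent: 12q + (-1)(1−q) = 9q + 1(1−q) gives q = 2/5.
Airline 1's expected payoff (from either row, since indifferent) is 12·2/5 + (-1)·3/5 = 21/5.

21/5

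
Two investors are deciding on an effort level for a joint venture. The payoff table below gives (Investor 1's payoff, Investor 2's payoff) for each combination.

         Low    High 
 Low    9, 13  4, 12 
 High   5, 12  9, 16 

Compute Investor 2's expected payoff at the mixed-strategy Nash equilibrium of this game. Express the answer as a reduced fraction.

Investor 1 mixes with probability p on Low, chosen so Investor 2 is indifferent: 13p + 12(1−p) = 12p + 16(1−p) gives p = 4/5.
Investor 2's expected payoff is 13·4/5 + 12·1/5 = 64/5.

64/5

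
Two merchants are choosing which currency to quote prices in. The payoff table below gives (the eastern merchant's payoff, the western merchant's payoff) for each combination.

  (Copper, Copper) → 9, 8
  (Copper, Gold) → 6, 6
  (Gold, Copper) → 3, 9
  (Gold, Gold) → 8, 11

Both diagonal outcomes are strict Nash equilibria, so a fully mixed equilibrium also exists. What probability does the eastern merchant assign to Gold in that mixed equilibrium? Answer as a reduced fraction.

The eastern merchant's mix p on Copper must make the western merchant indifferent between Copper and Gold.
The western merchant's payoff from Copper: 8p + 9(1−p). From Gold: 6p + 11(1−p).
Set equal: 2p = 2(1−p) → p = 2/4 = 1/2.
Probability on Gold is 1 − 1/2 = 1/2.

1/2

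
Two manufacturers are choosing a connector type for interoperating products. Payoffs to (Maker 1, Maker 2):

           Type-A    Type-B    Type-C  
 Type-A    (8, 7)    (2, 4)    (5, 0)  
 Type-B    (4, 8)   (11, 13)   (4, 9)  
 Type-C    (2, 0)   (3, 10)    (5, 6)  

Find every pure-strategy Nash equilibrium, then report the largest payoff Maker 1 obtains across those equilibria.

11

Both Type-A is a pure NE (Maker 1: 8 ≥ 4; Maker 2: 7 ≥ 4). Maker 1 gets 8.
Both Type-B is a pure NE (Maker 1: 11 ≥ 3; Maker 2: 13 ≥ 9). Maker 1 gets 11.
Every other cell has a profitable deviation for at least one player. Highest of {8, 11} is 11.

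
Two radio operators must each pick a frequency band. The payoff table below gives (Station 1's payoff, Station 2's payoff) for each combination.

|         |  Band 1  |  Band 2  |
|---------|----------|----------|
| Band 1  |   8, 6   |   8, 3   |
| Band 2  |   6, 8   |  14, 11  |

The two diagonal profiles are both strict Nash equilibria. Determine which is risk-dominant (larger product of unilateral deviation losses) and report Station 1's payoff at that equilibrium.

14

At both Band 1: Station 1 loses 8 − 6 = 2 by deviating; Station 2 loses 6 − 3 = 3. Product = 2·3 = 6.
At both Band 2: Station 1 loses 14 − 8 = 6 by deviating; Station 2 loses 11 − 8 = 3. Product = 6·3 = 18.
18 > 6, so both Band 2 is risk-dominant. Station 1's payoff there is 14.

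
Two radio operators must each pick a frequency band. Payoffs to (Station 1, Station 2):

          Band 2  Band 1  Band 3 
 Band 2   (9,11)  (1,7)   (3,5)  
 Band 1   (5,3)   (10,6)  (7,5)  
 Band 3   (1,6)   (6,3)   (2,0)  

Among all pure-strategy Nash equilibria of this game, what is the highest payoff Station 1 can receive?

Both Band 2 is a pure NE (Station 1: 9 ≥ 5; Station 2: 11 ≥ 7). Station 1 gets 9.
Both Band 1 is a pure NE (Station 1: 10 ≥ 6; Station 2: 6 ≥ 5). Station 1 gets 10.
Every other cell has a profitable deviation for at least one player. Highest of {9, 10} is 10.

10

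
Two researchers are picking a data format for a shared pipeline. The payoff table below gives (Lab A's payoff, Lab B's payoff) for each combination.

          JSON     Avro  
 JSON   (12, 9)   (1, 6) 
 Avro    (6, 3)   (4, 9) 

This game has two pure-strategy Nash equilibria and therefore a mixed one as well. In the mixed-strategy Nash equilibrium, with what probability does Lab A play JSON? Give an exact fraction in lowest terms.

Lab A's mix p on JSON must make Lab B indifferent between JSON and Avro.
Lab B's payoff from JSON: 9p + 3(1−p). From Avro: 6p + 9(1−p).
Set equal: 3p = 6(1−p) → p = 6/9 = 2/3.

2/3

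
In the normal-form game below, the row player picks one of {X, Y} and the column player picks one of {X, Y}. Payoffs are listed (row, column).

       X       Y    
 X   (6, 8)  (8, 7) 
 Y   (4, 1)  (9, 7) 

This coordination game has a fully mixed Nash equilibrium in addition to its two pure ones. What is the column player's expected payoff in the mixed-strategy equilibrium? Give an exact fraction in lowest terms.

The row player mixes with probability p on X, chosen so the column player is indifferent: 8p + 1(1−p) = 7p + 7(1−p) gives p = 6/7.
The column player's expected payoff is 8·6/7 + 1·1/7 = 7.

7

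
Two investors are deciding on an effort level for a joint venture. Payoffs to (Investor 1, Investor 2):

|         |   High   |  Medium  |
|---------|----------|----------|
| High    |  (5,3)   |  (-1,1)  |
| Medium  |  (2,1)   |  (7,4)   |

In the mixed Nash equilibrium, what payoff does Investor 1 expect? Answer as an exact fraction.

Investor 2 mixes with probability q on High, chosen so Investor 1 is indifferent: 5q + (-1)(1−q) = 2q + 7(1−q) gives q = 8/11.
Investor 1's expected payoff (from either row, since indifferent) is 5·8/11 + (-1)·3/11 = 37/11.

37/11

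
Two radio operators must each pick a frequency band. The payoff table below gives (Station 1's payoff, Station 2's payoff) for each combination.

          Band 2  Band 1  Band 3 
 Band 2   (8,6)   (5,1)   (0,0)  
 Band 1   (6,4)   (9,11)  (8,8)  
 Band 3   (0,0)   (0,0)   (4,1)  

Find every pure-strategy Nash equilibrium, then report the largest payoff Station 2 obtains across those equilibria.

Both Band 2 is a pure NE (Station 1: 8 ≥ 6; Station 2: 6 ≥ 1). Station 2 gets 6.
Both Band 1 is a pure NE (Station 1: 9 ≥ 5; Station 2: 11 ≥ 8). Station 2 gets 11.
Every other cell has a profitable deviation for at least one player. Highest of {6, 11} is 11.

11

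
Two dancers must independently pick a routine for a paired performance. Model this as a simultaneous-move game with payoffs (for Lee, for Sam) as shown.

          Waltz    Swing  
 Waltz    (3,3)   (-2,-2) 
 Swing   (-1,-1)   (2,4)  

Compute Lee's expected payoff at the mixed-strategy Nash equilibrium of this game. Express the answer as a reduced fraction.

Sam mixes with probability q on Waltz, chosen so Lee is indifferent: 3q + (-2)(1−q) = (-1)q + 2(1−q) gives q = 1/2.
Lee's expected payoff (from either row, since indifferent) is 3·1/2 + (-2)·1/2 = 1/2.

1/2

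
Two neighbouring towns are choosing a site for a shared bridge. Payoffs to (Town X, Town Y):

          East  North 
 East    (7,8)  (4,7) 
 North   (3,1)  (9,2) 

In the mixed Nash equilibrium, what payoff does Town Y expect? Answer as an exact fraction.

Town X mixes with probability p on East, chosen so Town Y is indifferent: 8p + 1(1−p) = 7p + 2(1−p) gives p = 1/2.
Town Y's expected payoff is 8·1/2 + 1·1/2 = 9/2.

9/2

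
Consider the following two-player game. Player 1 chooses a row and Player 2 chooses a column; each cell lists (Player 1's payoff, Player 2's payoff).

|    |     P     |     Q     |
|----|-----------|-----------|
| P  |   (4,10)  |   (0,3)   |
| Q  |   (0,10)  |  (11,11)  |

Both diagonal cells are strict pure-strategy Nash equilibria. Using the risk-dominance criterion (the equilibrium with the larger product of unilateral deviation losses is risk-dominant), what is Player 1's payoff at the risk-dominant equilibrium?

4

At both P: Player 1 loses 4 − 0 = 4 by deviating; Player 2 loses 10 − 3 = 7. Product = 4·7 = 28.
At both Q: Player 1 loses 11 − 0 = 11 by deviating; Player 2 loses 11 − 10 = 1. Product = 11·1 = 11.
28 > 11, so both P is risk-dominant. Player 1's payoff there is 4.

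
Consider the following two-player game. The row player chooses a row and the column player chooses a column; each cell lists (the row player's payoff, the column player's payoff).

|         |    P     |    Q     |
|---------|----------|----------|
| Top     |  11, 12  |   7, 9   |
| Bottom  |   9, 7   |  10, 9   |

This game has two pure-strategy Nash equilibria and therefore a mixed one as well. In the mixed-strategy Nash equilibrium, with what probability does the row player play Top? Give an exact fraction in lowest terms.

The row player's mix p on Top must make the column player indifferent between P and Q.
The column player's payoff from P: 12p + 7(1−p). From Q: 9p + 9(1−p).
Set equal: 3p = 2(1−p) → p = 2/5.

2/5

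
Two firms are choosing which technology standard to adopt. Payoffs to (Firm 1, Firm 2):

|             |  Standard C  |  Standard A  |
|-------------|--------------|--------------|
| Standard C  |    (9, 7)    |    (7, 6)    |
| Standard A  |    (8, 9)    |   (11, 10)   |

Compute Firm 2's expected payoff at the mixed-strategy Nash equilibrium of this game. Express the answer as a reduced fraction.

8

Firm 1 mixes with probability p on Standard C, chosen so Firm 2 is indifferent: 7p + 9(1−p) = 6p + 10(1−p) gives p = 1/2.
Firm 2's expected payoff is 7·1/2 + 9·1/2 = 8.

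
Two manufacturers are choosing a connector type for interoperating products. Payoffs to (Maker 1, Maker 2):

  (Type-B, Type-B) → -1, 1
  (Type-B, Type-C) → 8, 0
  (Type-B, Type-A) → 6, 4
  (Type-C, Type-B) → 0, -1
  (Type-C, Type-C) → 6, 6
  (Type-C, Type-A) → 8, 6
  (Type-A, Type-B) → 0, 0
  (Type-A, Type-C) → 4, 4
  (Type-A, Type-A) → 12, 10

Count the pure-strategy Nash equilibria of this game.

1

Both Type-A: Maker 1 gets 12 (best alternative 8); Maker 2 gets 10 (best alternative 4). Neither deviates — NE.
Both Type-C is not a NE: Maker 1 would switch to Type-B (8 > 6).
No other cell survives both best-response checks, so there is 1 pure NE.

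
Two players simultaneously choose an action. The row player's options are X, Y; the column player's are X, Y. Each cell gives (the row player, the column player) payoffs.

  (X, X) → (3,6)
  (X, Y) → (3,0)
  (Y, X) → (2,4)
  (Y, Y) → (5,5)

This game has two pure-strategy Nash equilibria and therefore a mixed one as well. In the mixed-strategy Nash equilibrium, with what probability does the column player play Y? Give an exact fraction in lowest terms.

The column player's mix q on X must make the row player indifferent between X and Y.
The row player's payoff from X: 3q + 3(1−q). From Y: 2q + 5(1−q).
Set equal: 1q = 2(1−q) → q = 2/3.
Probability on Y is 1 − 2/3 = 1/3.

1/3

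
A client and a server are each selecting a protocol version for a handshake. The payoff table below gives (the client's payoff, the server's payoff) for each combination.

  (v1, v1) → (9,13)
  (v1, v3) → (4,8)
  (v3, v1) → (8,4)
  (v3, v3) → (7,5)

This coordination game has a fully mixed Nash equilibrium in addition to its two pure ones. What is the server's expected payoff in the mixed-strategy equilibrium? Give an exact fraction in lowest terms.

The client mixes with probability p on v1, chosen so the server is indifferent: 13p + 4(1−p) = 8p + 5(1−p) gives p = 1/6.
The server's expected payoff is 13·1/6 + 4·5/6 = 11/2.

11/2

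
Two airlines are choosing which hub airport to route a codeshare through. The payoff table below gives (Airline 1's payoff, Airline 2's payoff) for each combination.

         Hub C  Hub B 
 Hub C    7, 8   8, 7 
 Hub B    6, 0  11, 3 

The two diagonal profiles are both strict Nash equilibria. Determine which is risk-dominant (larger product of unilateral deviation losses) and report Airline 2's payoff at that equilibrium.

3

At both Hub C: Airline 1 loses 7 − 6 = 1 by deviating; Airline 2 loses 8 − 7 = 1. Product = 1·1 = 1.
At both Hub B: Airline 1 loses 11 − 8 = 3 by deviating; Airline 2 loses 3 − 0 = 3. Product = 3·3 = 9.
9 > 1, so both Hub B is risk-dominant. Airline 2's payoff there is 3.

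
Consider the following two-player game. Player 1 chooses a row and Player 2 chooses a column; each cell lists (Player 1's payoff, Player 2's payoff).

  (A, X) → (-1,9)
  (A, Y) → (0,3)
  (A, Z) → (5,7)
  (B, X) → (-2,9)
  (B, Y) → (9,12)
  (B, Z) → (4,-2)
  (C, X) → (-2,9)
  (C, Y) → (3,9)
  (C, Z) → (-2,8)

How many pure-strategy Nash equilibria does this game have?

2

(A, X): Player 1 gets -1 (best alternative -2); Player 2 gets 9 (best alternative 7). Neither deviates — NE.
(B, Y): Player 1 gets 9 (best alternative 3); Player 2 gets 12 (best alternative 9). Neither deviates — NE.
(C, Z) is not a NE: Player 1 would switch to A (5 > -2).
No other cell survives both best-response checks, so there are 2 pure NE.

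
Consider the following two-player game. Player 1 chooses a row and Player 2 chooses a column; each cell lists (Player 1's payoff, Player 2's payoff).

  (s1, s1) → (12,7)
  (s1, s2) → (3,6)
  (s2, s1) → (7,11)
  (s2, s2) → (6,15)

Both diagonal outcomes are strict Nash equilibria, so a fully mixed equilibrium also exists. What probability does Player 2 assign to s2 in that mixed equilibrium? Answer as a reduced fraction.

5/8

Player 2's mix q on s1 must make Player 1 indifferent between s1 and s2.
Player 1's payoff from s1: 12q + 3(1−q). From s2: 7q + 6(1−q).
Set equal: 5q = 3(1−q) → q = 3/8.
Probability on s2 is 1 − 3/8 = 5/8.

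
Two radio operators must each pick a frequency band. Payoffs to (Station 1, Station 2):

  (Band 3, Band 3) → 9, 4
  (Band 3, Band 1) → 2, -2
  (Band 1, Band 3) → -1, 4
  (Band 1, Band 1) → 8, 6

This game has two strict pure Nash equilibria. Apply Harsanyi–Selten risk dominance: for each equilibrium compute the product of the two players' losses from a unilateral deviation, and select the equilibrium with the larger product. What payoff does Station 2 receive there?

4

At both Band 3: Station 1 loses 9 − (-1) = 10 by deviating; Station 2 loses 4 − (-2) = 6. Product = 10·6 = 60.
At both Band 1: Station 1 loses 8 − 2 = 6 by deviating; Station 2 loses 6 − 4 = 2. Product = 6·2 = 12.
60 > 12, so both Band 3 is risk-dominant. Station 2's payoff there is 4.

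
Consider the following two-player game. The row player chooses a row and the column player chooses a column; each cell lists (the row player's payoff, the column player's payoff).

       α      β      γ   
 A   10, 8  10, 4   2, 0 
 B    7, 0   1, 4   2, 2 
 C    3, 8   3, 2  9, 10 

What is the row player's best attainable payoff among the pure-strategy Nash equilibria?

(A, α) is a pure NE (the row player: 10 ≥ 7; the column player: 8 ≥ 4). The row player gets 10.
(C, γ) is a pure NE (the row player: 9 ≥ 2; the column player: 10 ≥ 8). The row player gets 9.
Every other cell has a profitable deviation for at least one player. Highest of {10, 9} is 10.

10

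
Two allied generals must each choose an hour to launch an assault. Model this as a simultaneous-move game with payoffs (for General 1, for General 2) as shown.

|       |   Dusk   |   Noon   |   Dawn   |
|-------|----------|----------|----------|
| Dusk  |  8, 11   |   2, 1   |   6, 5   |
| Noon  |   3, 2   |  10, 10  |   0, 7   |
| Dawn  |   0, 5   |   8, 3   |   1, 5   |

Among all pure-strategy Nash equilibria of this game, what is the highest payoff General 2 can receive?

11

Both Dusk is a pure NE (General 1: 8 ≥ 3; General 2: 11 ≥ 5). General 2 gets 11.
Both Noon is a pure NE (General 1: 10 ≥ 8; General 2: 10 ≥ 7). General 2 gets 10.
Every other cell has a profitable deviation for at least one player. Highest of {11, 10} is 11.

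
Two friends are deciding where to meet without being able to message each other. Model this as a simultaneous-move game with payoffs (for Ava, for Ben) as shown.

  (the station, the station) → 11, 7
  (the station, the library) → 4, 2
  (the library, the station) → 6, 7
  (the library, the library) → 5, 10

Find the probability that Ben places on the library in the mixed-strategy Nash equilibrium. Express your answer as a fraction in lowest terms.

5/6

Ben's mix q on the station must make Ava indifferent between the station and the library.
Ava's payoff from the station: 11q + 4(1−q). From the library: 6q + 5(1−q).
Set equal: 5q = 1(1−q) → q = 1/6.
Probability on the library is 1 − 1/6 = 5/6.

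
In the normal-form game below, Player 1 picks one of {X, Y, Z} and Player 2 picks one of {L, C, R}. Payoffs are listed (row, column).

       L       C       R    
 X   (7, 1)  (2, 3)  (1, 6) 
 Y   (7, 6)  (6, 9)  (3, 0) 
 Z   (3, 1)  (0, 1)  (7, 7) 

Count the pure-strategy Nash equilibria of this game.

2

(Y, C): Player 1 gets 6 (best alternative 2); Player 2 gets 9 (best alternative 6). Neither deviates — NE.
(Z, R): Player 1 gets 7 (best alternative 3); Player 2 gets 7 (best alternative 1). Neither deviates — NE.
(X, L) is not a NE: Player 2 would switch to R (6 > 1).
No other cell survives both best-response checks, so there are 2 pure NE.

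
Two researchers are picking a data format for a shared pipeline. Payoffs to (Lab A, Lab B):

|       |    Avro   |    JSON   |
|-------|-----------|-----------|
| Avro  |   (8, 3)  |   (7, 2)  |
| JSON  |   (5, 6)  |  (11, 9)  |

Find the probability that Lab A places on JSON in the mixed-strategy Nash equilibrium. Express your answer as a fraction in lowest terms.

1/4

Lab A's mix p on Avro must make Lab B indifferent between Avro and JSON.
Lab B's payoff from Avro: 3p + 6(1−p). From JSON: 2p + 9(1−p).
Set equal: 1p = 3(1−p) → p = 3/4.
Probability on JSON is 1 − 3/4 = 1/4.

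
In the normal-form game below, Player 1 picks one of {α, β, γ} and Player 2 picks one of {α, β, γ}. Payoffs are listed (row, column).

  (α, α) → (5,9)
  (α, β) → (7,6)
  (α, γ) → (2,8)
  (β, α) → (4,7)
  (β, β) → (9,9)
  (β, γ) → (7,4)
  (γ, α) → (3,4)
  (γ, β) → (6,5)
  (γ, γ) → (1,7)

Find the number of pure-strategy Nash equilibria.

Both α: Player 1 gets 5 (best alternative 4); Player 2 gets 9 (best alternative 8). Neither deviates — NE.
Both β: Player 1 gets 9 (best alternative 7); Player 2 gets 9 (best alternative 7). Neither deviates — NE.
Both γ is not a NE: Player 1 would switch to β (7 > 1).
No other cell survives both best-response checks, so there are 2 pure NE.

2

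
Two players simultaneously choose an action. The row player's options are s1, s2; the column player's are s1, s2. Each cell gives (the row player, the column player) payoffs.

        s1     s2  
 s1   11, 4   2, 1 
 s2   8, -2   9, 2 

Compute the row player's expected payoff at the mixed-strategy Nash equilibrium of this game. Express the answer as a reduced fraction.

The column player mixes with probability q on s1, chosen so the row player is indifferent: 11q + 2(1−q) = 8q + 9(1−q) gives q = 7/10.
The row player's expected payoff (from either row, since indifferent) is 11·7/10 + 2·3/10 = 83/10.

83/10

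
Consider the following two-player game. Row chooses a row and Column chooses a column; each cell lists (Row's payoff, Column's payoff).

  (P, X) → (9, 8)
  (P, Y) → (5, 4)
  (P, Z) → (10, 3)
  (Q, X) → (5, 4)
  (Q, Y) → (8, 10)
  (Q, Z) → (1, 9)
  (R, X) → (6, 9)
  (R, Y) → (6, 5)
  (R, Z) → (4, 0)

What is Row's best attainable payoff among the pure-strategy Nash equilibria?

(P, X) is a pure NE (Row: 9 ≥ 6; Column: 8 ≥ 4). Row gets 9.
(Q, Y) is a pure NE (Row: 8 ≥ 6; Column: 10 ≥ 9). Row gets 8.
Every other cell has a profitable deviation for at least one player. Highest of {9, 8} is 9.

9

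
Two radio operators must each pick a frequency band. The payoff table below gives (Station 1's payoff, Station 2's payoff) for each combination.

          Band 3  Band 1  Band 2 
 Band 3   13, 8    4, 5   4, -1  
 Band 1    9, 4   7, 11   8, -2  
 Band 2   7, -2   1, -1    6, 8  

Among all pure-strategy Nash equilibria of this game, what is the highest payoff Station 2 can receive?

Both Band 3 is a pure NE (Station 1: 13 ≥ 9; Station 2: 8 ≥ 5). Station 2 gets 8.
Both Band 1 is a pure NE (Station 1: 7 ≥ 4; Station 2: 11 ≥ 4). Station 2 gets 11.
Every other cell has a profitable deviation for at least one player. Highest of {8, 11} is 11.

11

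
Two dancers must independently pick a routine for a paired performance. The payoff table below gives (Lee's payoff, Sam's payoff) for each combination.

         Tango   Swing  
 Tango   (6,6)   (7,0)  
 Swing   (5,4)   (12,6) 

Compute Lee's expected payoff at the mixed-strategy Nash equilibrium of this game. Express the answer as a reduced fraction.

37/6

Sam mixes with probability q on Tango, chosen so Lee is indifferent: 6q + 7(1−q) = 5q + 12(1−q) gives q = 5/6.
Lee's expected payoff (from either row, since indifferent) is 6·5/6 + 7·1/6 = 37/6.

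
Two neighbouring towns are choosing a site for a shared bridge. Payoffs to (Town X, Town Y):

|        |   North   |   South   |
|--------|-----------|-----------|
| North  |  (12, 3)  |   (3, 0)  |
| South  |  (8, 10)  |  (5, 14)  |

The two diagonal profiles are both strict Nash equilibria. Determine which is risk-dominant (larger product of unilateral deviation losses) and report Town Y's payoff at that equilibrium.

3

At both North: Town X loses 12 − 8 = 4 by deviating; Town Y loses 3 − 0 = 3. Product = 4·3 = 12.
At both South: Town X loses 5 − 3 = 2 by deviating; Town Y loses 14 − 10 = 4. Product = 2·4 = 8.
12 > 8, so both North is risk-dominant. Town Y's payoff there is 3.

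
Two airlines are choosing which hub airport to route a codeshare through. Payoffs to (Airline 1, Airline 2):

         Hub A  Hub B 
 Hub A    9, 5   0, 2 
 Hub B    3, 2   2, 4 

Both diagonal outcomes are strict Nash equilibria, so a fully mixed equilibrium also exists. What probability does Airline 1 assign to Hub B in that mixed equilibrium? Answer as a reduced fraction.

3/5

Airline 1's mix p on Hub A must make Airline 2 indifferent between Hub A and Hub B.
Airline 2's payoff from Hub A: 5p + 2(1−p). From Hub B: 2p + 4(1−p).
Set equal: 3p = 2(1−p) → p = 2/5.
Probability on Hub B is 1 − 2/5 = 3/5.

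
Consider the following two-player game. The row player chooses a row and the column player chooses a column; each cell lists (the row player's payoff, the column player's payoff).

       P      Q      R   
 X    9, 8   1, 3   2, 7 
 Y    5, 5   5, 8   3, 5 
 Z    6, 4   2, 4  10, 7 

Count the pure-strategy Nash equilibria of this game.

3

(X, P): the row player gets 9 (best alternative 6); the column player gets 8 (best alternative 7). Neither deviates — NE.
(Y, Q): the row player gets 5 (best alternative 2); the column player gets 8 (best alternative 5). Neither deviates — NE.
(Z, R): the row player gets 10 (best alternative 3); the column player gets 7 (best alternative 4). Neither deviates — NE.
(Z, Q) is not a NE: the row player would switch to Y (5 > 2).
No other cell survives both best-response checks, so there are 3 pure NE.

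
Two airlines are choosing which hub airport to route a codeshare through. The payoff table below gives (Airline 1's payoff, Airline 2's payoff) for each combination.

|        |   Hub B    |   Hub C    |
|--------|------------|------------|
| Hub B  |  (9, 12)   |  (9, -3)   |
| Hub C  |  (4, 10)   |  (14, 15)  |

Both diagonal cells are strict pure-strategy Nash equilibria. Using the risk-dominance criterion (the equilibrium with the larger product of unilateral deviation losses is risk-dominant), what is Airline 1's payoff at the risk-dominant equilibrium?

At both Hub B: Airline 1 loses 9 − 4 = 5 by deviating; Airline 2 loses 12 − (-3) = 15. Product = 5·15 = 75.
At both Hub C: Airline 1 loses 14 − 9 = 5 by deviating; Airline 2 loses 15 − 10 = 5. Product = 5·5 = 25.
75 > 25, so both Hub B is risk-dominant. Airline 1's payoff there is 9.

9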